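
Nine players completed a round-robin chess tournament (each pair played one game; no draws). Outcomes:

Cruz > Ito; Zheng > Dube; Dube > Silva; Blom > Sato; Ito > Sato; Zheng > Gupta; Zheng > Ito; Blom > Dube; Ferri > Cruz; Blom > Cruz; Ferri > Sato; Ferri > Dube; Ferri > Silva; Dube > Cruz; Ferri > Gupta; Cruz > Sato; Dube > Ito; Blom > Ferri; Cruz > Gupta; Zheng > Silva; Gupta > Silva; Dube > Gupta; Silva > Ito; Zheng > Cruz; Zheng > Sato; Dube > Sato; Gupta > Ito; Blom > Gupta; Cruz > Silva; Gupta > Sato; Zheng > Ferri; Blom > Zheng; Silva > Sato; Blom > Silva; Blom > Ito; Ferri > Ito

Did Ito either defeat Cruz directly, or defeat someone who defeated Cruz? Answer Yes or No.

Ito did not beat Cruz directly.
Ito beat Sato, but each of them lost to Cruz. No two-step path.

No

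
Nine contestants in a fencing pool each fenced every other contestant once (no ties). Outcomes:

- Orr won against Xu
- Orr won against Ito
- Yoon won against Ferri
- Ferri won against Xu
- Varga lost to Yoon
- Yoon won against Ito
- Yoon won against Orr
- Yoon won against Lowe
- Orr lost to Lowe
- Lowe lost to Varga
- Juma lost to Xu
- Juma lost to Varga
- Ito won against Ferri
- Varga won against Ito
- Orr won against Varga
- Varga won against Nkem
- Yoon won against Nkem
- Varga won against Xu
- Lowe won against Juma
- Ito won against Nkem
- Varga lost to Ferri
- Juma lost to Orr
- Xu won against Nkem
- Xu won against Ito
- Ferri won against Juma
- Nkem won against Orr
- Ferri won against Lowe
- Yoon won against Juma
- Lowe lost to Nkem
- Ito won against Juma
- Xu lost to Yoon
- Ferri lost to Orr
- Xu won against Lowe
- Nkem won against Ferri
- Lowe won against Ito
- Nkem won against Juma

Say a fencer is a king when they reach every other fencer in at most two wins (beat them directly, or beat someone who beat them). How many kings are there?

1

Yoon reaches everyone (king).
Ferri cannot reach Yoon in two steps.
Xu cannot reach Yoon, Varga in two steps.
Nkem cannot reach Yoon in two steps.
Varga cannot reach Yoon in two steps.
Orr cannot reach Yoon in two steps.
Ito cannot reach Yoon in two steps.
Juma cannot reach Yoon, Ferri, Xu, Nkem, Varga, Orr, Ito, Lowe in two steps.
Lowe cannot reach Yoon in two steps.
Kings: Yoon — 1.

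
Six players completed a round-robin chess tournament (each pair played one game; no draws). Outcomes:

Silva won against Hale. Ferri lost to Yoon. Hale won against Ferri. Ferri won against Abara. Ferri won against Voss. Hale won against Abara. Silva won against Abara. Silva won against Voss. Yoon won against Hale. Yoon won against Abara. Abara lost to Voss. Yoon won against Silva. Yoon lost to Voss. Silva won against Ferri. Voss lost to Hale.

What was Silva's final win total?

4

Silva's results: beat Abara, Hale, Voss, Ferri; lost to Yoon.
That is 4 wins.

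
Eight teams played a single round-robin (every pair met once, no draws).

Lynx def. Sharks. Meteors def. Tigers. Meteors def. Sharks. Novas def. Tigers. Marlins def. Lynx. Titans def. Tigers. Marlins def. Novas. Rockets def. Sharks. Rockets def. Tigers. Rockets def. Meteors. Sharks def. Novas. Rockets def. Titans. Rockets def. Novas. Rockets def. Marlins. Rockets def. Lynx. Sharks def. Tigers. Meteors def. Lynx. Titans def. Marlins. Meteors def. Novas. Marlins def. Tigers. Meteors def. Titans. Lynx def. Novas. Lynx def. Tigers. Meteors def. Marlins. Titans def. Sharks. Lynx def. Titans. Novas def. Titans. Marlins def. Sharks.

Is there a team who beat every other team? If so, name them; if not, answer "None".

Rockets has 7 wins out of 7 opponents — a perfect record.

Rockets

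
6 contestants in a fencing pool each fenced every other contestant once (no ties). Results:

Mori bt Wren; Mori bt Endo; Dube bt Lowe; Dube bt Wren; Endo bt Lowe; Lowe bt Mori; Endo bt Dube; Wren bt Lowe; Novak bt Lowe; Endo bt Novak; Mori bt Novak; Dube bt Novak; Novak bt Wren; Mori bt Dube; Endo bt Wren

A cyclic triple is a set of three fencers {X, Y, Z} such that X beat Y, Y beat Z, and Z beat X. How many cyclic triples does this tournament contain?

Win totals: Wren 1, Novak 2, Lowe 1, Endo 4, Dube 3, Mori 4.
A fencer with w wins dominates both others in C(w,2) triples; summing gives 0 + 1 + 0 + 6 + 3 + 6 = 16 transitive triples.
Total triples C(6,3) = 20, so cyclic triples = 20 − 16 = 4.

4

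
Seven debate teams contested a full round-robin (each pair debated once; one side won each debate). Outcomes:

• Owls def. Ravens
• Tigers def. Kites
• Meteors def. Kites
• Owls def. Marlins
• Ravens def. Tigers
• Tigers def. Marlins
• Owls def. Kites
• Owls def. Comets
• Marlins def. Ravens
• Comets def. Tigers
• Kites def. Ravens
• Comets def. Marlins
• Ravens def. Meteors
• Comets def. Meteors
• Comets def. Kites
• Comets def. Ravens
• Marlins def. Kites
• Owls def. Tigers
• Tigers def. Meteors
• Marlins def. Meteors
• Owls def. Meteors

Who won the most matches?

Win totals: Kites 1, Comets 5, Meteors 1, Owls 6, Tigers 3, Ravens 2, Marlins 3.
Owls leads with 6 wins (next highest: 5).

Owls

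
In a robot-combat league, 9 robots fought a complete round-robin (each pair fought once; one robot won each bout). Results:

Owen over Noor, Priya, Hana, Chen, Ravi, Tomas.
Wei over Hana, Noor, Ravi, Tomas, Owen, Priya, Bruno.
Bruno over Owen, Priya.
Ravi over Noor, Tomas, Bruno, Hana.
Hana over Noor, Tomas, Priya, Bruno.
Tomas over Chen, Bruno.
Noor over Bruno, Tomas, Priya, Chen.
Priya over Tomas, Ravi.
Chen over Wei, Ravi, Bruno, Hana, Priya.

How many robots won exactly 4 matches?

Win totals: Chen 5, Owen 6, Bruno 2, Noor 4, Tomas 2, Wei 7, Priya 2, Hana 4, Ravi 4.
Exactly 4: Noor, Hana, Ravi — 3 robots.

3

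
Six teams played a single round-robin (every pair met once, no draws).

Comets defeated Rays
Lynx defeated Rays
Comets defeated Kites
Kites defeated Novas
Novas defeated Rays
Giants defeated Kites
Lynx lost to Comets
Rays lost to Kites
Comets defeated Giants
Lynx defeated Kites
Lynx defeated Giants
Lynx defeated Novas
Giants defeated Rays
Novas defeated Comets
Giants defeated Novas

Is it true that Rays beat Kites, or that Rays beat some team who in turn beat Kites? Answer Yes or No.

Rays did not beat Kites directly.
Rays beat no one, so there is no intermediate team.

No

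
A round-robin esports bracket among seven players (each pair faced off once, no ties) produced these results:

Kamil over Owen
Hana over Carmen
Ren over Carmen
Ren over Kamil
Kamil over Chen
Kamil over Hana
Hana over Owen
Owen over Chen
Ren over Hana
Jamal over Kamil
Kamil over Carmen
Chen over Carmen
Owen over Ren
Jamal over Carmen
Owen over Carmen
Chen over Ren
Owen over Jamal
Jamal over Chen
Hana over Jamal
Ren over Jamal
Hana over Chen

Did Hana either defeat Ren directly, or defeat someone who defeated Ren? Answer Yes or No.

Hana did not beat Ren directly.
Hana beat Jamal, Owen, Carmen, Chen. Of those, Owen beat Ren.

Yes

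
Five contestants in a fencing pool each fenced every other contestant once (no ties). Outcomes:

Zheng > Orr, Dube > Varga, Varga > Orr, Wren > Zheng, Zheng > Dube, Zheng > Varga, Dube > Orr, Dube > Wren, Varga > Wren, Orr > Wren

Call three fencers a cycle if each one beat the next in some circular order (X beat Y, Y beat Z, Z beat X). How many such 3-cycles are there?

3

Of the C(5,3) = 10 triples, the cyclic ones are: {Varga, Zheng, Wren}; {Zheng, Dube, Wren}; {Zheng, Orr, Wren}.
That is 3.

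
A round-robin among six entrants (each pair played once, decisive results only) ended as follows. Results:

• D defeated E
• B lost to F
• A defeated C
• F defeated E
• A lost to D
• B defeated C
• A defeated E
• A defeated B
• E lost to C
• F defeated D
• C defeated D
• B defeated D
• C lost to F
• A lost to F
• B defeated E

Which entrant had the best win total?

Win totals: A 3, B 3, C 2, D 2, E 0, F 5.
F leads with 5 wins (next highest: 3).

F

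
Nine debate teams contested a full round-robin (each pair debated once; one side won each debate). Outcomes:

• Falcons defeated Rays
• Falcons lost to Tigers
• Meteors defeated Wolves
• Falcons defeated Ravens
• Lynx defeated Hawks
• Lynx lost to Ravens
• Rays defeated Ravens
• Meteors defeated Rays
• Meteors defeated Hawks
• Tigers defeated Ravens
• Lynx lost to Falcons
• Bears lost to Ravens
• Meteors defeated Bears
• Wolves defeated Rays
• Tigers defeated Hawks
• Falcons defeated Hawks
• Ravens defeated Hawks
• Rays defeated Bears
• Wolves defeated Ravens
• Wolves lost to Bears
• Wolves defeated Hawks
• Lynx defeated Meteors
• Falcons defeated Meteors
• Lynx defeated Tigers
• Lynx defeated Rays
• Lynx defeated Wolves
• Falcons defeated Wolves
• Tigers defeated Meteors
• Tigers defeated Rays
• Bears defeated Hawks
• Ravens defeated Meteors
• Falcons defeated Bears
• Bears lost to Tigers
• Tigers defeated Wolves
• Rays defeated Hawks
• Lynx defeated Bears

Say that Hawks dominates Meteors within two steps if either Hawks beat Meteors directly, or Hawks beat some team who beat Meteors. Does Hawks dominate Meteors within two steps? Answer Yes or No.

No

Hawks did not beat Meteors directly.
Hawks beat no one, so there is no intermediate team.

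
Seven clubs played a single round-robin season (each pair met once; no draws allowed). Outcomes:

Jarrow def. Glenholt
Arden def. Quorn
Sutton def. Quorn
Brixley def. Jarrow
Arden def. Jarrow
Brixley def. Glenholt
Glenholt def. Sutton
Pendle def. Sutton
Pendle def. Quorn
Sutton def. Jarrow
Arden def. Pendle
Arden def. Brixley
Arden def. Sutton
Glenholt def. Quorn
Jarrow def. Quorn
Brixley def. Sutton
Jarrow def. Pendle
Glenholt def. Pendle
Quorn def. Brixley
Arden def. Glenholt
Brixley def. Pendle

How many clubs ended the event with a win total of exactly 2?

Win totals: Arden 6, Pendle 2, Sutton 2, Quorn 1, Jarrow 3, Brixley 4, Glenholt 3.
Exactly 2: Pendle, Sutton — 2 clubs.

2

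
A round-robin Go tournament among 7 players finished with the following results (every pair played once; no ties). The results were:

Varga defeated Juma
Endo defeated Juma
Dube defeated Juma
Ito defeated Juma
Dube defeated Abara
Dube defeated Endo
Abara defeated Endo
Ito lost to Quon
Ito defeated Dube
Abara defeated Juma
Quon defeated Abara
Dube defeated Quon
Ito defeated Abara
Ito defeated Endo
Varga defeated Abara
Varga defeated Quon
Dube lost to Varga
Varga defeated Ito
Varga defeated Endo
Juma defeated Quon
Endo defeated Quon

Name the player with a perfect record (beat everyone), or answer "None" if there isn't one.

Varga has 6 wins out of 6 opponents — a perfect record.

Varga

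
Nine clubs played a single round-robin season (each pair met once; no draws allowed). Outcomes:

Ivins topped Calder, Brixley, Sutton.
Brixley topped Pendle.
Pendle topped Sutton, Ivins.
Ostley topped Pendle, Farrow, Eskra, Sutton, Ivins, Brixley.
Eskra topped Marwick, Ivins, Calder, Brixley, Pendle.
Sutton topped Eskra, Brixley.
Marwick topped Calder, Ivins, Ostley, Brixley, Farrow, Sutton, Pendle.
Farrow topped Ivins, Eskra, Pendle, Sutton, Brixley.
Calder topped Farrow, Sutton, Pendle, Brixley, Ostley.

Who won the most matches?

Win totals: Ostley 6, Sutton 2, Ivins 3, Eskra 5, Brixley 1, Calder 5, Marwick 7, Pendle 2, Farrow 5.
Marwick leads with 7 wins (next highest: 6).

Marwick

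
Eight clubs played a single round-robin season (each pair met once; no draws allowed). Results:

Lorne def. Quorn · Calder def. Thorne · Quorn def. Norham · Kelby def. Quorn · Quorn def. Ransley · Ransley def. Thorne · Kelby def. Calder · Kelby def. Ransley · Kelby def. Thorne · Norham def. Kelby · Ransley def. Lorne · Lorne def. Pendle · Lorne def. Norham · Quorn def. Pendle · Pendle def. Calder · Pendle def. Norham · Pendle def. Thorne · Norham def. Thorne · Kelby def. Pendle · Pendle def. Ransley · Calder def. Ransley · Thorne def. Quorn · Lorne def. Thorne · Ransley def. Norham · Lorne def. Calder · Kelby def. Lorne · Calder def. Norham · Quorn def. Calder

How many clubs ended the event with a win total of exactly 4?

Win totals: Kelby 6, Thorne 1, Quorn 4, Norham 2, Ransley 3, Lorne 5, Calder 3, Pendle 4.
Exactly 4: Quorn, Pendle — 2 clubs.

2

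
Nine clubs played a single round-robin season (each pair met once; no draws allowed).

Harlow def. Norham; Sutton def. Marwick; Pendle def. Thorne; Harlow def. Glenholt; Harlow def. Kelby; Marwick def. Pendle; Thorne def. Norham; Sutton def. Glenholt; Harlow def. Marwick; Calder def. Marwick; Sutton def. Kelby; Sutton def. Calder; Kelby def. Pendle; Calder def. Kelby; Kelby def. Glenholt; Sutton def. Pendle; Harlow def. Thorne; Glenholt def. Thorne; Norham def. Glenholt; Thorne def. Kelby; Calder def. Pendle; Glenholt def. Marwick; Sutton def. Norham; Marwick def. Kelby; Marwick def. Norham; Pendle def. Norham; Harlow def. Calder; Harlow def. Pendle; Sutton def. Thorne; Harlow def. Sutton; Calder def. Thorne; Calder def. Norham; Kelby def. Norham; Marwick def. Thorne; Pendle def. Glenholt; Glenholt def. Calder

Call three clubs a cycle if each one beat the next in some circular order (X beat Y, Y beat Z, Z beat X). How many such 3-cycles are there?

9

Win totals: Thorne 2, Kelby 3, Marwick 4, Pendle 3, Harlow 8, Sutton 7, Glenholt 3, Norham 1, Calder 5.
A club with w wins dominates both others in C(w,2) triples; summing gives 1 + 3 + 6 + 3 + 28 + 21 + 3 + 0 + 10 = 75 transitive triples.
Total triples C(9,3) = 84, so cyclic triples = 84 − 75 = 9.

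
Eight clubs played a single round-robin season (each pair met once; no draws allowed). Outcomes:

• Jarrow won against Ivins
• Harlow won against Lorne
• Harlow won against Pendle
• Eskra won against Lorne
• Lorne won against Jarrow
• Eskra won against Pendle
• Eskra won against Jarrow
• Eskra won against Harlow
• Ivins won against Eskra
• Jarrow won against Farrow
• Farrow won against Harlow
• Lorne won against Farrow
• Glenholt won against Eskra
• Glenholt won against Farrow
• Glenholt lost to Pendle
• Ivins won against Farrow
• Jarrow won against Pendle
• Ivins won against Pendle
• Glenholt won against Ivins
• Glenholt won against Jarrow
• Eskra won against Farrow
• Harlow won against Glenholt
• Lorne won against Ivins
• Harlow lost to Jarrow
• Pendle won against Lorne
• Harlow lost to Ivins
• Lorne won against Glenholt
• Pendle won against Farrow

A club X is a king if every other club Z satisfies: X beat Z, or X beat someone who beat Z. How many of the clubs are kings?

7

Farrow cannot reach Ivins, Jarrow, Eskra in two steps.
Pendle reaches everyone (king).
Ivins reaches everyone (king).
Jarrow reaches everyone (king).
Lorne reaches everyone (king).
Harlow reaches everyone (king).
Eskra reaches everyone (king).
Glenholt reaches everyone (king).
Kings: Pendle, Ivins, Jarrow, Lorne, Harlow, Eskra, Glenholt — 7.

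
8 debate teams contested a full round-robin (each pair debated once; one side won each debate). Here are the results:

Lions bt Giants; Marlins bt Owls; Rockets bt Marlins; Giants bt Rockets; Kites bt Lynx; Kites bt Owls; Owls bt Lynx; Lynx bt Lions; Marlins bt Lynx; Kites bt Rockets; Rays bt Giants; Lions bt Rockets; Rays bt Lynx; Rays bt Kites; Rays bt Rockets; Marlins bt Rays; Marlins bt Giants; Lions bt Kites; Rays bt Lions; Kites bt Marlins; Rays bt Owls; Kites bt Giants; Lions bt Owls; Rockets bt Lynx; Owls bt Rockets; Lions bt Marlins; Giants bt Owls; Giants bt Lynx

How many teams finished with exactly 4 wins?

1

Win totals: Lynx 1, Lions 5, Kites 5, Rays 6, Owls 2, Marlins 4, Giants 3, Rockets 2.
Exactly 4: Marlins — 1 team.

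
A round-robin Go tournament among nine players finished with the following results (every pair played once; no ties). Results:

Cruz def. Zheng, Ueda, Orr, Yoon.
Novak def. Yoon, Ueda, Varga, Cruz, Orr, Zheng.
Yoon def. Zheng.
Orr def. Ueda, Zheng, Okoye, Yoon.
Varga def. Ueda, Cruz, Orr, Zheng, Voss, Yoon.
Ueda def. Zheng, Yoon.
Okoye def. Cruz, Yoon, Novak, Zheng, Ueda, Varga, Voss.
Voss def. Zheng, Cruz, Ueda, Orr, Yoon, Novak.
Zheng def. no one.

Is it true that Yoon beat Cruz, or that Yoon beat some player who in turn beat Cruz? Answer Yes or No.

No

Yoon did not beat Cruz directly.
Yoon beat Zheng, but each of them lost to Cruz. No two-step path.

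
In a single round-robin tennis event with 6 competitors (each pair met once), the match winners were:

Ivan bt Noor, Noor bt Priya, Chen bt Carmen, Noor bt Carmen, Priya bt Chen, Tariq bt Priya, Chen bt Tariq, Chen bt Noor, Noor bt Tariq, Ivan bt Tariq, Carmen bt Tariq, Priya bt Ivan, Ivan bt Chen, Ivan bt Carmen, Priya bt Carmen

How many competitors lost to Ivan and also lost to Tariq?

0

Ivan beat: Carmen, Noor, Tariq, Chen.
Tariq beat: Priya.
No one was beaten by both.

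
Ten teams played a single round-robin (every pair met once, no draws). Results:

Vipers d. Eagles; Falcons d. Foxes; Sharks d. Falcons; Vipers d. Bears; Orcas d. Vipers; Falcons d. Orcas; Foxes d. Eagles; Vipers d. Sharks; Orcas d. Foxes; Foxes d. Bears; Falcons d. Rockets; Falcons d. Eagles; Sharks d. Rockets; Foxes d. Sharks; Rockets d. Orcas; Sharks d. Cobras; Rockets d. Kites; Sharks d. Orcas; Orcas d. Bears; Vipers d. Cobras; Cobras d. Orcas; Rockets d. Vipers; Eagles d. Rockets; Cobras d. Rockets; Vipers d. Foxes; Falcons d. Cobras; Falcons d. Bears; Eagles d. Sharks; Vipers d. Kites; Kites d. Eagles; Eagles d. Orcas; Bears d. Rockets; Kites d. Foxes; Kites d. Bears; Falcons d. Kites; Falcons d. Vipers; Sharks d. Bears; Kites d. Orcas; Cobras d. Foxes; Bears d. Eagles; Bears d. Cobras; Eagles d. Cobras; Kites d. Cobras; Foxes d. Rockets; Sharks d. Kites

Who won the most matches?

Win totals: Eagles 4, Sharks 6, Kites 5, Cobras 3, Orcas 3, Falcons 8, Foxes 4, Bears 3, Vipers 6, Rockets 3.
Falcons leads with 8 wins (next highest: 6).

Falcons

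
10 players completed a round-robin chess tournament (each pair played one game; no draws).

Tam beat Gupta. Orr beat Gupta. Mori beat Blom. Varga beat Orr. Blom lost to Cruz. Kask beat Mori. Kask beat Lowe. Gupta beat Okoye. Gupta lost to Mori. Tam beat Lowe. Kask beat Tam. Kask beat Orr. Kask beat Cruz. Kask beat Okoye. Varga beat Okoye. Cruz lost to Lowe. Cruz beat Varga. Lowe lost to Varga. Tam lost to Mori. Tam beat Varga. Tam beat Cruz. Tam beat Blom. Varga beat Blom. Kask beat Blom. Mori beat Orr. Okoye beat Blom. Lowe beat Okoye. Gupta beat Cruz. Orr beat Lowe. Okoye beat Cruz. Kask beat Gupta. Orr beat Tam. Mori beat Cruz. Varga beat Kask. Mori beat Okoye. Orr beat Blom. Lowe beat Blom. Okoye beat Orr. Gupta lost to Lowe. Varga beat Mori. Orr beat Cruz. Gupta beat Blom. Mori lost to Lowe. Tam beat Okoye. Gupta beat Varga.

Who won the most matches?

Kask

Win totals: Lowe 5, Varga 6, Orr 5, Cruz 2, Mori 6, Blom 0, Gupta 4, Okoye 3, Kask 8, Tam 6.
Kask leads with 8 wins (next highest: 6).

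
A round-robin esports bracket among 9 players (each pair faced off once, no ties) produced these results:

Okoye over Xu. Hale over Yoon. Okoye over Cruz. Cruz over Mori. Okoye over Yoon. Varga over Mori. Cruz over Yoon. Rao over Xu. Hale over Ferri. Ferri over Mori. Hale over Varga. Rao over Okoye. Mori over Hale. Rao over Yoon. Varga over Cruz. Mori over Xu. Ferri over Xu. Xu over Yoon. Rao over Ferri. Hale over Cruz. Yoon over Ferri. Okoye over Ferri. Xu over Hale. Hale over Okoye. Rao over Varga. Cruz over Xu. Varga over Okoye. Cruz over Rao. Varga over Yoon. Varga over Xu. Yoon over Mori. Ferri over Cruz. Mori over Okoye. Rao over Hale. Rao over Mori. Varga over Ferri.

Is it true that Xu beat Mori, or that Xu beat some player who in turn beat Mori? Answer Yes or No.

Yes

Xu did not beat Mori directly.
Xu beat Hale, Yoon. Of those, Yoon beat Mori.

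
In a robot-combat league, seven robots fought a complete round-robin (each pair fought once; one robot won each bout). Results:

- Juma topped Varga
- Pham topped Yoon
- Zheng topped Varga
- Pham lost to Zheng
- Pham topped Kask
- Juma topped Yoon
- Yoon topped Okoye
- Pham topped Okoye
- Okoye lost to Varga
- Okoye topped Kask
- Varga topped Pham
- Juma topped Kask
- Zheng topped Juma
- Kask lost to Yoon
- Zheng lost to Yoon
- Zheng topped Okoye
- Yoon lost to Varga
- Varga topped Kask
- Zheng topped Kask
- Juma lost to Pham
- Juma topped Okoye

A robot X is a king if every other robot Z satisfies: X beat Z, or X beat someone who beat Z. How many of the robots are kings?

5

Varga reaches everyone (king).
Kask cannot reach Varga, Yoon, Okoye, Zheng, Pham, Juma in two steps.
Yoon reaches everyone (king).
Okoye cannot reach Varga, Yoon, Zheng, Pham, Juma in two steps.
Zheng reaches everyone (king).
Pham reaches everyone (king).
Juma reaches everyone (king).
Kings: Varga, Yoon, Zheng, Pham, Juma — 5.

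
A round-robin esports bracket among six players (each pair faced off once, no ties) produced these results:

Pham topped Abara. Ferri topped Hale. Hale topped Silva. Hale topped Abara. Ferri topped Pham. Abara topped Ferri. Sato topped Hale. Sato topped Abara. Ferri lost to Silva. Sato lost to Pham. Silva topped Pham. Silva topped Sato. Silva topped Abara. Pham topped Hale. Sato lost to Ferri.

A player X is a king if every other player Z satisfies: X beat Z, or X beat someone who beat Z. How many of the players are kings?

Pham reaches everyone (king).
Sato cannot reach Pham in two steps.
Ferri reaches everyone (king).
Hale reaches everyone (king).
Abara cannot reach Silva in two steps.
Silva reaches everyone (king).
Kings: Pham, Ferri, Hale, Silva — 4.

4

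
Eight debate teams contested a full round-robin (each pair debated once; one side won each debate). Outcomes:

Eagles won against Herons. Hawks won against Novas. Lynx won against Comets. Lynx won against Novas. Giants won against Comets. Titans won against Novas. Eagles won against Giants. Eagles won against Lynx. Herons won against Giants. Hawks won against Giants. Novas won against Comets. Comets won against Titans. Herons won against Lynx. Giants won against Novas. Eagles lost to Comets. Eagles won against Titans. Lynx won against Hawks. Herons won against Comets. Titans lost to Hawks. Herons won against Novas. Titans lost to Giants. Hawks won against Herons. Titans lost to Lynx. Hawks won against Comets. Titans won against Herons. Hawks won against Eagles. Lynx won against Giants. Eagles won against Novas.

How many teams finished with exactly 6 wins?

Win totals: Lynx 5, Hawks 6, Giants 3, Titans 2, Comets 2, Eagles 5, Herons 4, Novas 1.
Exactly 6: Hawks — 1 team.

1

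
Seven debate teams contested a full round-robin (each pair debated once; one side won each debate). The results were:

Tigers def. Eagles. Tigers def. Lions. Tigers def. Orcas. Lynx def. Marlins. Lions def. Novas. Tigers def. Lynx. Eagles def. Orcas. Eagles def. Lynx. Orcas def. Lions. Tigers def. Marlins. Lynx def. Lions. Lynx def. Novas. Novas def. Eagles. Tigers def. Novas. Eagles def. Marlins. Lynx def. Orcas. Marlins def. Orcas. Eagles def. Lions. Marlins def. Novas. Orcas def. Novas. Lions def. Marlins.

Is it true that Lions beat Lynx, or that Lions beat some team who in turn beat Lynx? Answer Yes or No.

Lions did not beat Lynx directly.
Lions beat Marlins, Novas, but each of them lost to Lynx. No two-step path.

No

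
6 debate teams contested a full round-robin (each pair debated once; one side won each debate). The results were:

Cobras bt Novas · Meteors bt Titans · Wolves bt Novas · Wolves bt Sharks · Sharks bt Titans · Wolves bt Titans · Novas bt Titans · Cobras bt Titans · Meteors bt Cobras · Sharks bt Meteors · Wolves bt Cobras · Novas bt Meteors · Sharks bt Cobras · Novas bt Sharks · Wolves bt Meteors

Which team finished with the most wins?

Win totals: Novas 3, Wolves 5, Meteors 2, Titans 0, Cobras 2, Sharks 3.
Wolves leads with 5 wins (next highest: 3).

Wolves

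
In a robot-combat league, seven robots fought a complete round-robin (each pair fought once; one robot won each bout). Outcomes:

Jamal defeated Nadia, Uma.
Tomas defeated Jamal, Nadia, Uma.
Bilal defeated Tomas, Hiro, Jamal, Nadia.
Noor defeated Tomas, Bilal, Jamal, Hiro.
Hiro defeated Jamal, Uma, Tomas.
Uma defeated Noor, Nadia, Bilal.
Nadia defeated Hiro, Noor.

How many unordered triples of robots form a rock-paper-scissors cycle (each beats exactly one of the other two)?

12

Win totals: Jamal 2, Uma 3, Noor 4, Hiro 3, Tomas 3, Nadia 2, Bilal 4.
A robot with w wins dominates both others in C(w,2) triples; summing gives 1 + 3 + 6 + 3 + 3 + 1 + 6 = 23 transitive triples.
Total triples C(7,3) = 35, so cyclic triples = 35 − 23 = 12.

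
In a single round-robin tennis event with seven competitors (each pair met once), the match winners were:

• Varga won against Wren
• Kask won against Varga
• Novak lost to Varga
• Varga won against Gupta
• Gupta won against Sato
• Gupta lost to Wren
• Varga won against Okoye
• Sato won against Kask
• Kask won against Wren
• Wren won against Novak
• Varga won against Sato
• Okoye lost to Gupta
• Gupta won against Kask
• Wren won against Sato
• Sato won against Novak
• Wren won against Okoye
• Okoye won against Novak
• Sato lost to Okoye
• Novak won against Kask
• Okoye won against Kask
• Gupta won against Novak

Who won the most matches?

Varga

Win totals: Kask 2, Gupta 4, Varga 5, Sato 2, Novak 1, Wren 4, Okoye 3.
Varga leads with 5 wins (next highest: 4).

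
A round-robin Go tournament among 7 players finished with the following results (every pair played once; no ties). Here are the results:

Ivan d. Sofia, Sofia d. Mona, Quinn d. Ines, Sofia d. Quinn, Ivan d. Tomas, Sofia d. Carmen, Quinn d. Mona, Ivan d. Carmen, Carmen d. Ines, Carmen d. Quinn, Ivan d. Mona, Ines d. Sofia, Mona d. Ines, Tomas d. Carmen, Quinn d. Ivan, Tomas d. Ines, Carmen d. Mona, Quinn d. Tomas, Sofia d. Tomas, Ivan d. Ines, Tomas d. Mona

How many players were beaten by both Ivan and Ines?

Ivan beat: Carmen, Sofia, Ines, Tomas, Mona.
Ines beat: Sofia.
Both beat: Sofia — 1.

1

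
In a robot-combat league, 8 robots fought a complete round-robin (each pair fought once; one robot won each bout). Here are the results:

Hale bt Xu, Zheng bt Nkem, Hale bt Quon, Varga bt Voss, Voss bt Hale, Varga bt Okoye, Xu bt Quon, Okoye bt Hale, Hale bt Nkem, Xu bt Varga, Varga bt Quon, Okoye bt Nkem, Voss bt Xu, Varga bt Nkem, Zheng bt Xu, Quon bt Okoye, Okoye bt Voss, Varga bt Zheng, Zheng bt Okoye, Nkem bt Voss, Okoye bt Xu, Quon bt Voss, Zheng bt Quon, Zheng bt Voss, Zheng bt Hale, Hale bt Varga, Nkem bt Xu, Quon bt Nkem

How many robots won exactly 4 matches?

Win totals: Varga 5, Nkem 2, Okoye 4, Xu 2, Hale 4, Voss 2, Zheng 6, Quon 3.
Exactly 4: Okoye, Hale — 2 robots.

2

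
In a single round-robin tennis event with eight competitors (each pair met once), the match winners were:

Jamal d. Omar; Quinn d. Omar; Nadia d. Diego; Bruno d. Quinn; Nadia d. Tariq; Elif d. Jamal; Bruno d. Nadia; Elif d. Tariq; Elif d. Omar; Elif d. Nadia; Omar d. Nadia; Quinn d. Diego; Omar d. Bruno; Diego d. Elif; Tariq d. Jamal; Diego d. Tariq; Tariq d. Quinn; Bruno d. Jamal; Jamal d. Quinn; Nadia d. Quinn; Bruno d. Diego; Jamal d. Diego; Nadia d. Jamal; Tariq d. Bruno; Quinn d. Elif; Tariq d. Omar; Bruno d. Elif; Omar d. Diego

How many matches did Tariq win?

Tariq's results: beat Jamal, Quinn, Bruno, Omar; lost to Diego, Nadia, Elif.
That is 4 wins.

4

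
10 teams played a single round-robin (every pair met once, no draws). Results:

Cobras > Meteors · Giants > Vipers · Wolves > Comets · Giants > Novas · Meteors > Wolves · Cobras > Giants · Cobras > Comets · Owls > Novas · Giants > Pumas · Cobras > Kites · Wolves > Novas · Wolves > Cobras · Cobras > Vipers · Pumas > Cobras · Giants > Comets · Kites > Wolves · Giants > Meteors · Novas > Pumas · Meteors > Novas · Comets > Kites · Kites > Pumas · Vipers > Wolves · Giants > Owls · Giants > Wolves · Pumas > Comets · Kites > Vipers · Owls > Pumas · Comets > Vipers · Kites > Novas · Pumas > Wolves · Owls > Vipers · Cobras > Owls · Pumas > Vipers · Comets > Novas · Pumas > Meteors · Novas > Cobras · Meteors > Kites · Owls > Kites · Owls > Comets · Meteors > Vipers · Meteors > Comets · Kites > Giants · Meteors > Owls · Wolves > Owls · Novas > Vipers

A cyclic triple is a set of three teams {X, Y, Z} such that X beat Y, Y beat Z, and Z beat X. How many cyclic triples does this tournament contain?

27

Win totals: Novas 3, Vipers 1, Wolves 4, Pumas 5, Giants 7, Cobras 6, Meteors 6, Comets 3, Kites 5, Owls 5.
A team with w wins dominates both others in C(w,2) triples; summing gives 3 + 0 + 6 + 10 + 21 + 15 + 15 + 3 + 10 + 10 = 93 transitive triples.
Total triples C(10,3) = 120, so cyclic triples = 120 − 93 = 27.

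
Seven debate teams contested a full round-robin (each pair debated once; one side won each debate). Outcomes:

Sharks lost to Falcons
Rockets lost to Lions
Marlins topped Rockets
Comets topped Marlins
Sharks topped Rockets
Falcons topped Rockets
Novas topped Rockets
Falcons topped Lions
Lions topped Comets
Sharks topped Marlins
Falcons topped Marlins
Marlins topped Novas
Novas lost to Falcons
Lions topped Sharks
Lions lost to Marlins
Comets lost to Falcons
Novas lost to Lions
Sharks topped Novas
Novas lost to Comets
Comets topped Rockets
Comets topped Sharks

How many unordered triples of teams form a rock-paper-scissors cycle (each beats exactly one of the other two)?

2

Win totals: Novas 1, Falcons 6, Comets 4, Rockets 0, Sharks 3, Lions 4, Marlins 3.
A team with w wins dominates both others in C(w,2) triples; summing gives 0 + 15 + 6 + 0 + 3 + 6 + 3 = 33 transitive triples.
Total triples C(7,3) = 35, so cyclic triples = 35 − 33 = 2.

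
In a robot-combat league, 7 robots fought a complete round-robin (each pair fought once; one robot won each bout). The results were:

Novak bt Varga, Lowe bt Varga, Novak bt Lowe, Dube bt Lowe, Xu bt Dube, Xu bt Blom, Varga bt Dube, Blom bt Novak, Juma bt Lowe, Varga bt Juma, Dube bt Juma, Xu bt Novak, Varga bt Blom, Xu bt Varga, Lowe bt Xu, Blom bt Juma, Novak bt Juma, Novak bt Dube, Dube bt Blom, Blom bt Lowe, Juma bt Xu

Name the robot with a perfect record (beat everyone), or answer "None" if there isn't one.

None

Highest win total is Xu with 4 (out of 6 possible).
Xu lost to Lowe, Juma, so no robot went undefeated.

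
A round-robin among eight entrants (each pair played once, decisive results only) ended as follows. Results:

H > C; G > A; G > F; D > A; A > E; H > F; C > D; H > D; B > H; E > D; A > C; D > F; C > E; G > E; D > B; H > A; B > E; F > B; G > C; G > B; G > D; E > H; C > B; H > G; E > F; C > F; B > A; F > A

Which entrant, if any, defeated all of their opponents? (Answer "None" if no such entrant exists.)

None

Highest win total is G with 6 (out of 7 possible).
G lost to H, so no entrant went undefeated.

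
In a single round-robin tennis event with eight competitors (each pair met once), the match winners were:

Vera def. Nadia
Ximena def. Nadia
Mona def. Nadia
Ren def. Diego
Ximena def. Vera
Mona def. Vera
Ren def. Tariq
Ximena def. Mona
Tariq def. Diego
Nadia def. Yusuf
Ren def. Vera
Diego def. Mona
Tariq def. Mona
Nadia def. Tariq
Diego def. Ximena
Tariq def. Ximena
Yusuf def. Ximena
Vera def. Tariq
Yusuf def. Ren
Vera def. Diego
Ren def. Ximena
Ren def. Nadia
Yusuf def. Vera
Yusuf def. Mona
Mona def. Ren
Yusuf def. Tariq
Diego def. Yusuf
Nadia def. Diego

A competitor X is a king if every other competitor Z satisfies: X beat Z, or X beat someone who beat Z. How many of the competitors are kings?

Nadia reaches everyone (king).
Mona reaches everyone (king).
Ximena reaches everyone (king).
Ren reaches everyone (king).
Diego reaches everyone (king).
Vera cannot reach Ren in two steps.
Tariq reaches everyone (king).
Yusuf reaches everyone (king).
Kings: Nadia, Mona, Ximena, Ren, Diego, Tariq, Yusuf — 7.

7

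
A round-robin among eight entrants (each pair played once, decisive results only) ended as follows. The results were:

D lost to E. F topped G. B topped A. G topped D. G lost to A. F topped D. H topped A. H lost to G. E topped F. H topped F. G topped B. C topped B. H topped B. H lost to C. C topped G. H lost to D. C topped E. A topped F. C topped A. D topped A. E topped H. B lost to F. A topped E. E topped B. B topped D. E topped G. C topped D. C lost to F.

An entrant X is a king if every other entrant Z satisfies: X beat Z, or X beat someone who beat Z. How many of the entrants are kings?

5

A reaches everyone (king).
B cannot reach C in two steps.
C reaches everyone (king).
D cannot reach C in two steps.
E reaches everyone (king).
F reaches everyone (king).
G cannot reach C, E in two steps.
H reaches everyone (king).
Kings: A, C, E, F, H — 5.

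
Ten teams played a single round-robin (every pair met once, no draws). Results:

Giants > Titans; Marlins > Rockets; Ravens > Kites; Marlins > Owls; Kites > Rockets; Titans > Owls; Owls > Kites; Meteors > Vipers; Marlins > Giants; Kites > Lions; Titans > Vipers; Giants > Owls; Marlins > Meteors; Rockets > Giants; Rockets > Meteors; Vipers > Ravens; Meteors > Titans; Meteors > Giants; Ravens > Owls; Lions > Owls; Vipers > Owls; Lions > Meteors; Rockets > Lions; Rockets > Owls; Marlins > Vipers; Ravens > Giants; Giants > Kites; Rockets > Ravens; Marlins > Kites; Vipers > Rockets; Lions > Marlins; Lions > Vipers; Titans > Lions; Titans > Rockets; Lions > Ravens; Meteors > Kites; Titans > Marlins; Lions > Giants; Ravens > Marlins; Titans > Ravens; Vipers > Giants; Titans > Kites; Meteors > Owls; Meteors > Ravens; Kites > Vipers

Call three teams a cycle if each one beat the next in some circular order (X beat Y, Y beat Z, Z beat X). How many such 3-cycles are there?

Win totals: Giants 3, Rockets 5, Vipers 4, Lions 6, Kites 3, Owls 1, Meteors 6, Marlins 6, Titans 7, Ravens 4.
A team with w wins dominates both others in C(w,2) triples; summing gives 3 + 10 + 6 + 15 + 3 + 0 + 15 + 15 + 21 + 6 = 94 transitive triples.
Total triples C(10,3) = 120, so cyclic triples = 120 − 94 = 26.

26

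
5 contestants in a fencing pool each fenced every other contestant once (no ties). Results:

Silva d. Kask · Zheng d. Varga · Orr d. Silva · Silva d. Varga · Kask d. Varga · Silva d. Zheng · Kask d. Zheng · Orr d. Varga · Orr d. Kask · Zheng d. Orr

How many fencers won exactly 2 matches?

2

Win totals: Zheng 2, Silva 3, Varga 0, Kask 2, Orr 3.
Exactly 2: Zheng, Kask — 2 fencers.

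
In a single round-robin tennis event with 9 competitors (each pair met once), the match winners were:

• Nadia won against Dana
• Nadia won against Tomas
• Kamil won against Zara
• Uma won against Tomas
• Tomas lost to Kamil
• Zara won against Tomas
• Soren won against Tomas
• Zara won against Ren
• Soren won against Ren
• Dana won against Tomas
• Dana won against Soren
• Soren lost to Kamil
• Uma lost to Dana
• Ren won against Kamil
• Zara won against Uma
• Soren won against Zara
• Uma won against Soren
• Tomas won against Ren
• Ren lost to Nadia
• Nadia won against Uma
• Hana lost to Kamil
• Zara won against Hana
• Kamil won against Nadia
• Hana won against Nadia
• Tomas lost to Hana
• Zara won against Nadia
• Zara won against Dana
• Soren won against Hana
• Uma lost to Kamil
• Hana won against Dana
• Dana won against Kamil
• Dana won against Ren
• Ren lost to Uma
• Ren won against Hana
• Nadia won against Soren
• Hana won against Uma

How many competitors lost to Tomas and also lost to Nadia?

Tomas beat: Ren.
Nadia beat: Ren, Tomas, Soren, Uma, Dana.
Both beat: Ren — 1.

1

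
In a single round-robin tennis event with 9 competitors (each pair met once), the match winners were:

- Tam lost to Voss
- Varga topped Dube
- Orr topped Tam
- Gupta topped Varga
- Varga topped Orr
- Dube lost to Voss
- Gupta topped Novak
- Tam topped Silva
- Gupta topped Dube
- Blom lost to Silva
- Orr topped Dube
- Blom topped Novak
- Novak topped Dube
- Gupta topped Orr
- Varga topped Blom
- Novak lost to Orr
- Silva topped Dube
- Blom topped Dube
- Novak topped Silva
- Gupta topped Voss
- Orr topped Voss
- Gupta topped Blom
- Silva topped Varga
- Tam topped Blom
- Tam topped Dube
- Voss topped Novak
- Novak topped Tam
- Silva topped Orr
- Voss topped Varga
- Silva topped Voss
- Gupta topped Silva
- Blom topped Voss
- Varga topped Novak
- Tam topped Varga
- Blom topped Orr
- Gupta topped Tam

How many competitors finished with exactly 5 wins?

1

Win totals: Gupta 8, Tam 4, Dube 0, Blom 4, Varga 4, Voss 4, Orr 4, Silva 5, Novak 3.
Exactly 5: Silva — 1 competitor.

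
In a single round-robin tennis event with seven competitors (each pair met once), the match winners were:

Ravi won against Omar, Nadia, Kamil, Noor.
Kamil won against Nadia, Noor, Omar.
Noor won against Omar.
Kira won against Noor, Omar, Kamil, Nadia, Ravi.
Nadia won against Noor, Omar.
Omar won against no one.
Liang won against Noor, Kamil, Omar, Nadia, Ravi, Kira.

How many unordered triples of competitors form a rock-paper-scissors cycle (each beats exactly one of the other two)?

0

Win totals: Noor 1, Nadia 2, Liang 6, Omar 0, Ravi 4, Kira 5, Kamil 3.
A competitor with w wins dominates both others in C(w,2) triples; summing gives 0 + 1 + 15 + 0 + 6 + 10 + 3 = 35 transitive triples.
Total triples C(7,3) = 35, so cyclic triples = 35 − 35 = 0.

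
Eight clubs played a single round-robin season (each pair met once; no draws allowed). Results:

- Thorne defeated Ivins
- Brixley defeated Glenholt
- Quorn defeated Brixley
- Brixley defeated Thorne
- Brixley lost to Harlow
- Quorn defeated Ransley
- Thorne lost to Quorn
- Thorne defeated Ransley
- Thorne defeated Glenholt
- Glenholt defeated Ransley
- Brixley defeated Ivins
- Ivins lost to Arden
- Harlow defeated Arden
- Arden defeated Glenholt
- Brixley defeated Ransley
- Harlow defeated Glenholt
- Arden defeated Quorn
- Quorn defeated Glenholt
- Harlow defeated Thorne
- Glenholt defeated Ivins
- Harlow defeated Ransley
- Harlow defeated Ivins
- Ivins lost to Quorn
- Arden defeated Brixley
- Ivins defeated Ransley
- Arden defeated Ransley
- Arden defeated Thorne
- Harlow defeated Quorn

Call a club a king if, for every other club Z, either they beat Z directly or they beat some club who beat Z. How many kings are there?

1

Harlow reaches everyone (king).
Thorne cannot reach Harlow, Brixley, Quorn, Arden in two steps.
Brixley cannot reach Harlow, Quorn, Arden in two steps.
Quorn cannot reach Harlow, Arden in two steps.
Ivins cannot reach Harlow, Thorne, Brixley, Quorn, Arden, Glenholt in two steps.
Ransley cannot reach Harlow, Thorne, Brixley, Quorn, Ivins, Arden, Glenholt in two steps.
Arden cannot reach Harlow in two steps.
Glenholt cannot reach Harlow, Thorne, Brixley, Quorn, Arden in two steps.
Kings: Harlow — 1.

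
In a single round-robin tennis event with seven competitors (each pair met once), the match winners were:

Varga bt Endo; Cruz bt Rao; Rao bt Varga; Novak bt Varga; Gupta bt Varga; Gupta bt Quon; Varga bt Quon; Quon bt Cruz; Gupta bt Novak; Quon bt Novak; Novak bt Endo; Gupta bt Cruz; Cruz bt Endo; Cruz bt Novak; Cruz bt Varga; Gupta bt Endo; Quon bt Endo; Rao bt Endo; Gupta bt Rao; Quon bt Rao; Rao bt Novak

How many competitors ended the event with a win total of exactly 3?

Win totals: Quon 4, Rao 3, Cruz 4, Endo 0, Gupta 6, Varga 2, Novak 2.
Exactly 3: Rao — 1 competitor.

1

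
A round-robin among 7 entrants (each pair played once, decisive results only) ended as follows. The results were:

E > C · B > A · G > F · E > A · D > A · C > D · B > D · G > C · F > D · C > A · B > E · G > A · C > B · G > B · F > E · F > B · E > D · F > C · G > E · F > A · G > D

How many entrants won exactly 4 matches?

Win totals: A 0, B 3, C 3, D 1, E 3, F 5, G 6.
No entrant has exactly 4 wins.

0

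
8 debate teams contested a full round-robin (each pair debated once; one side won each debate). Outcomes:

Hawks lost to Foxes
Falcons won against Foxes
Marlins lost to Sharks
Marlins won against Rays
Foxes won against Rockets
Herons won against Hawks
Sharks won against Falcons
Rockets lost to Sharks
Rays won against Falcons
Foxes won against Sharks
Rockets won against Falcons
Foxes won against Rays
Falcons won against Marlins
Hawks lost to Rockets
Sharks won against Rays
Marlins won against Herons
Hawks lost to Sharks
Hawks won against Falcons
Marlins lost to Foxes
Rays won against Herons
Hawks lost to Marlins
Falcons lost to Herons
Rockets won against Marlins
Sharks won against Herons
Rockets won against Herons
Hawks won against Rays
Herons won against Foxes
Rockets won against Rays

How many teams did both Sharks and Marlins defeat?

Sharks beat: Rockets, Herons, Falcons, Marlins, Hawks, Rays.
Marlins beat: Herons, Hawks, Rays.
Both beat: Herons, Hawks, Rays — 3.

3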